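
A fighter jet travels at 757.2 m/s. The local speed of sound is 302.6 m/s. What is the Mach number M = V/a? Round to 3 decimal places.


Step 1: M = V / a = 757.2 / 302.6
Step 2: M = 2.502

2.502


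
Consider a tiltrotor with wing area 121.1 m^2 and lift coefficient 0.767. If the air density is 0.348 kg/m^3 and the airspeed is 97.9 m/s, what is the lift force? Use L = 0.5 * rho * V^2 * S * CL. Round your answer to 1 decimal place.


Step 1: Calculate dynamic pressure q = 0.5 * 0.348 * 97.9^2 = 0.5 * 0.348 * 9584.41 = 1667.6873 Pa
Step 2: Multiply by wing area and lift coefficient: L = 1667.6873 * 121.1 * 0.767
Step 3: L = 201956.9369 * 0.767 = 154901.0 N

154901.0


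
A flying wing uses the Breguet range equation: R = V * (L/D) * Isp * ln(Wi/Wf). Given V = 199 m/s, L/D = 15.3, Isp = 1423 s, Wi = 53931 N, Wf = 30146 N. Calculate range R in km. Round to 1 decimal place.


Step 1: Coefficient = V * (L/D) * Isp = 199 * 15.3 * 1423 = 4332608.1 m
Step 2: Wi/Wf = 53931 / 30146 = 1.788994
Step 3: ln(1.788994) = 0.581653
Step 4: R = 4332608.1 * 0.581653 = 2520075.4 m = 2520.1 km

2520.1


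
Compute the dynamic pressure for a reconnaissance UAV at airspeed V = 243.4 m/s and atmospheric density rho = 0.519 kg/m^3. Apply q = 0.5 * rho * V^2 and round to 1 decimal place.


Step 1: V^2 = 243.4^2 = 59243.56
Step 2: q = 0.5 * 0.519 * 59243.56
Step 3: q = 15373.7 Pa

15373.7


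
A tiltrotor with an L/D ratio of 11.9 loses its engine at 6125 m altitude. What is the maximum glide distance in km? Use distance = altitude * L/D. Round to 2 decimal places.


Step 1: Glide distance = altitude * L/D = 6125 * 11.9 = 72887.5 m
Step 2: Convert to km: 72887.5 / 1000 = 72.89 km

72.89


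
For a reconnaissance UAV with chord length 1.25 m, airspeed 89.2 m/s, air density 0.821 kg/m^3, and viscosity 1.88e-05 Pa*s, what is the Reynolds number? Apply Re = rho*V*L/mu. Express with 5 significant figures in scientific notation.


Step 1: Numerator = rho * V * L = 0.821 * 89.2 * 1.25 = 91.5415
Step 2: Re = 91.5415 / 1.88e-05
Step 3: Re = 4.8692e+06

4.8692e+06


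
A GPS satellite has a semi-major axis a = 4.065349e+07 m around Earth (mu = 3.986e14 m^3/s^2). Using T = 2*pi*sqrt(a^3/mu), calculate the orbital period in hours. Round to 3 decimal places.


Step 1: a^3 / mu = 6.718828e+22 / 3.986e14 = 1.685607e+08
Step 2: sqrt(1.685607e+08) = 12983.0911 s
Step 3: T = 2*pi * 12983.0911 = 81575.17 s
Step 4: T in hours = 81575.17 / 3600 = 22.660 hours

22.660


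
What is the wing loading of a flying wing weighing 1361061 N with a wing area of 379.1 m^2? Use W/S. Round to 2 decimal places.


Step 1: Wing loading = W / S = 1361061 / 379.1
Step 2: Wing loading = 3590.24 N/m^2

3590.24


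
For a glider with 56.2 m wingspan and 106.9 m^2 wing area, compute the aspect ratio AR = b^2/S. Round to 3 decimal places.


Step 1: b^2 = 56.2^2 = 3158.44
Step 2: AR = 3158.44 / 106.9 = 29.546

29.546


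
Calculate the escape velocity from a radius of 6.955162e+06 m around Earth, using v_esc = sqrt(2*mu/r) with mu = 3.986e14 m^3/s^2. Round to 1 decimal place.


Step 1: 2*mu/r = 2 * 3.986e14 / 6.955162e+06 = 114619903.893
Step 2: v_esc = sqrt(114619903.893) = 10706.1 m/s

10706.1


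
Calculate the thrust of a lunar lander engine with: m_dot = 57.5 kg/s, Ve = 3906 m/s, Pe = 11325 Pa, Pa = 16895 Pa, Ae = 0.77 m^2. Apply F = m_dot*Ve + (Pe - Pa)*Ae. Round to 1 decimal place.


Step 1: Momentum thrust = m_dot * Ve = 57.5 * 3906 = 224595.0 N
Step 2: Pressure thrust = (Pe - Pa) * Ae = (11325 - 16895) * 0.77 = -4288.90 N
Step 3: Total thrust F = 224595.0 + -4288.90 = 220306.1 N

220306.1


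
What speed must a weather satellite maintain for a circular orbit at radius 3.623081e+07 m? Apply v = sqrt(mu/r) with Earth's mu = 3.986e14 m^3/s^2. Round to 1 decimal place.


Step 1: mu / r = 3.986e14 / 3.623081e+07 = 11001686.134
Step 2: v = sqrt(11001686.134) = 3316.9 m/s

3316.9


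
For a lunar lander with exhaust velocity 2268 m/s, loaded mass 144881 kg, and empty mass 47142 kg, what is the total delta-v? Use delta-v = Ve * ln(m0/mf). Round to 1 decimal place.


Step 1: Mass ratio m0/mf = 144881 / 47142 = 3.073289
Step 2: ln(3.073289) = 1.122748
Step 3: delta-v = 2268 * 1.122748 = 2546.4 m/s

2546.4


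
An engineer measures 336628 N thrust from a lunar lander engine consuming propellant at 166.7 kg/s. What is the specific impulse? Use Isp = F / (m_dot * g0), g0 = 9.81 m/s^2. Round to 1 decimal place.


Step 1: m_dot * g0 = 166.7 * 9.81 = 1635.33
Step 2: Isp = 336628 / 1635.33 = 205.8 s

205.8


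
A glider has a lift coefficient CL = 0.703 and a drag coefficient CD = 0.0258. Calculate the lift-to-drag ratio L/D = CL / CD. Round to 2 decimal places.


Step 1: L/D = CL / CD = 0.703 / 0.0258
Step 2: L/D = 27.25

27.25


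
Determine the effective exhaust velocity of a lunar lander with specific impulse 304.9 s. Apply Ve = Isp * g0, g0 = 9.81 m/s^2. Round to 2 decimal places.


Step 1: Ve = Isp * g0 = 304.9 * 9.81
Step 2: Ve = 2991.07 m/s

2991.07


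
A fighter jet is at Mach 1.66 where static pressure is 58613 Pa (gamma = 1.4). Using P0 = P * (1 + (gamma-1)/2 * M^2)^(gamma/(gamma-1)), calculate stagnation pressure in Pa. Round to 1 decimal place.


Step 1: (gamma-1)/2 * M^2 = 0.2 * 2.7556 = 0.55112
Step 2: 1 + 0.55112 = 1.55112
Step 3: Exponent gamma/(gamma-1) = 3.5
Step 4: P0 = 58613 * 1.55112^3.5 = 272428.7 Pa

272428.7


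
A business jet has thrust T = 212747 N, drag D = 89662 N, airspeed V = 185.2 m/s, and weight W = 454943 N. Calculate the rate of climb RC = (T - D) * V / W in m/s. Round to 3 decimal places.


Step 1: Excess thrust = T - D = 212747 - 89662 = 123085 N
Step 2: Excess power = 123085 * 185.2 = 22795342.0 W
Step 3: RC = 22795342.0 / 454943 = 50.106 m/s

50.106


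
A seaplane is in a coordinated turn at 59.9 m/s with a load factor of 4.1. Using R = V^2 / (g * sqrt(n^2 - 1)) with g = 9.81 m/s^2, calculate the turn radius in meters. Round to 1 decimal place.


Step 1: V^2 = 59.9^2 = 3588.01
Step 2: n^2 - 1 = 4.1^2 - 1 = 15.81
Step 3: sqrt(15.81) = 3.976179
Step 4: R = 3588.01 / (9.81 * 3.976179) = 92.0 m

92.0


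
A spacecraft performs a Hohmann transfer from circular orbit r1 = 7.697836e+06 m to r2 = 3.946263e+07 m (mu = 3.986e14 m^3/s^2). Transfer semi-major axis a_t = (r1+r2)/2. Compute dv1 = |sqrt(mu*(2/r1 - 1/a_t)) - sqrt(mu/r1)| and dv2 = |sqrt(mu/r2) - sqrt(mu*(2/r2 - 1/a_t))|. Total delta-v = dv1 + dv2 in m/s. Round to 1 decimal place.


Step 1: Transfer semi-major axis a_t = (7.697836e+06 + 3.946263e+07) / 2 = 2.358023e+07 m
Step 2: v1 (circular at r1) = sqrt(mu/r1) = 7195.89 m/s
Step 3: v_t1 = sqrt(mu*(2/r1 - 1/a_t)) = 9309.01 m/s
Step 4: dv1 = |9309.01 - 7195.89| = 2113.12 m/s
Step 5: v2 (circular at r2) = 3178.16 m/s, v_t2 = 1815.87 m/s
Step 6: dv2 = |3178.16 - 1815.87| = 1362.28 m/s
Step 7: Total delta-v = 2113.12 + 1362.28 = 3475.4 m/s

3475.4


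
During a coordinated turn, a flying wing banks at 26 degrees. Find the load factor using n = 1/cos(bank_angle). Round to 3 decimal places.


Step 1: Convert 26 degrees to radians = 0.453786
Step 2: cos(26 deg) = 0.898794
Step 3: n = 1 / 0.898794 = 1.113

1.113


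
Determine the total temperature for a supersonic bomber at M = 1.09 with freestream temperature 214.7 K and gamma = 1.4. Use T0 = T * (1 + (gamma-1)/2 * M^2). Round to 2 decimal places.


Step 1: (gamma-1)/2 = 0.2
Step 2: M^2 = 1.1881
Step 3: 1 + 0.2 * 1.1881 = 1.23762
Step 4: T0 = 214.7 * 1.23762 = 265.72 K

265.72


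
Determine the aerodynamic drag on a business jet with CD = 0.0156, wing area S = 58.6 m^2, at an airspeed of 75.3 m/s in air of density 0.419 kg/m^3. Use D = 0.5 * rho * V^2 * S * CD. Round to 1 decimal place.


Step 1: Dynamic pressure q = 0.5 * 0.419 * 75.3^2 = 1187.8839 Pa
Step 2: Drag D = q * S * CD = 1187.8839 * 58.6 * 0.0156
Step 3: D = 1085.9 N

1085.9


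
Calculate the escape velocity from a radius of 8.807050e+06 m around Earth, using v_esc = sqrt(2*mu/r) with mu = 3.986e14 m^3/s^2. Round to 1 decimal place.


Step 1: 2*mu/r = 2 * 3.986e14 / 8.807050e+06 = 90518391.5159
Step 2: v_esc = sqrt(90518391.5159) = 9514.1 m/s

9514.1


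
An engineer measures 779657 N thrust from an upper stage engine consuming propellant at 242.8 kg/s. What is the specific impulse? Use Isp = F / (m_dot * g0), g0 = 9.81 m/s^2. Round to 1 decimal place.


Step 1: m_dot * g0 = 242.8 * 9.81 = 2381.87
Step 2: Isp = 779657 / 2381.87 = 327.3 s

327.3


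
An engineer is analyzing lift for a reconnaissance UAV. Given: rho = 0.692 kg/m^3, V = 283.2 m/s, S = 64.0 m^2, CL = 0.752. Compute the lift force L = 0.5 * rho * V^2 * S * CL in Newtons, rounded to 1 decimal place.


Step 1: Calculate dynamic pressure q = 0.5 * 0.692 * 283.2^2 = 0.5 * 0.692 * 80202.24 = 27749.975 Pa
Step 2: Multiply by wing area and lift coefficient: L = 27749.975 * 64.0 * 0.752
Step 3: L = 1775998.4026 * 0.752 = 1335550.8 N

1335550.8


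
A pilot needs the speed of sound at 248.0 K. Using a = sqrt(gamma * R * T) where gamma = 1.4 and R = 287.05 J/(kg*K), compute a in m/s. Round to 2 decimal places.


Step 1: gamma * R * T = 1.4 * 287.05 * 248.0 = 99663.76
Step 2: a = sqrt(99663.76) = 315.70 m/s

315.70


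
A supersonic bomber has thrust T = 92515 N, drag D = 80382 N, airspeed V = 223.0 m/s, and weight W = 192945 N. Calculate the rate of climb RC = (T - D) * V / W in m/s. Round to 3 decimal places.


Step 1: Excess thrust = T - D = 92515 - 80382 = 12133 N
Step 2: Excess power = 12133 * 223.0 = 2705659.0 W
Step 3: RC = 2705659.0 / 192945 = 14.023 m/s

14.023


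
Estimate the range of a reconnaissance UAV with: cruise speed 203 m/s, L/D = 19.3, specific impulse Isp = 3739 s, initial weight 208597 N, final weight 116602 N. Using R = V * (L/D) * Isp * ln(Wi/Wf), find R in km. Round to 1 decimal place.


Step 1: Coefficient = V * (L/D) * Isp = 203 * 19.3 * 3739 = 14649028.1 m
Step 2: Wi/Wf = 208597 / 116602 = 1.788966
Step 3: ln(1.788966) = 0.581638
Step 4: R = 14649028.1 * 0.581638 = 8520427.5 m = 8520.4 km

8520.4


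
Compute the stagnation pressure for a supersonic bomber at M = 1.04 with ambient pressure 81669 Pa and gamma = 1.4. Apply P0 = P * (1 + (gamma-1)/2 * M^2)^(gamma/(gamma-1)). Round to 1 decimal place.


Step 1: (gamma-1)/2 * M^2 = 0.2 * 1.0816 = 0.21632
Step 2: 1 + 0.21632 = 1.21632
Step 3: Exponent gamma/(gamma-1) = 3.5
Step 4: P0 = 81669 * 1.21632^3.5 = 162078.2 Pa

162078.2


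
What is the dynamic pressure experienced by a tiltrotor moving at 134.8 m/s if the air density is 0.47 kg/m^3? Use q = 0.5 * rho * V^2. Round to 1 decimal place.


Step 1: V^2 = 134.8^2 = 18171.04
Step 2: q = 0.5 * 0.47 * 18171.04
Step 3: q = 4270.2 Pa

4270.2


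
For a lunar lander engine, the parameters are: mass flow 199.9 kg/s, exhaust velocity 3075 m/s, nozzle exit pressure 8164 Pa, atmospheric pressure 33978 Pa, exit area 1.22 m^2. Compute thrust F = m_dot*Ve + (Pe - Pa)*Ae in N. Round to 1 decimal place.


Step 1: Momentum thrust = m_dot * Ve = 199.9 * 3075 = 614692.5 N
Step 2: Pressure thrust = (Pe - Pa) * Ae = (8164 - 33978) * 1.22 = -31493.08 N
Step 3: Total thrust F = 614692.5 + -31493.08 = 583199.4 N

583199.4


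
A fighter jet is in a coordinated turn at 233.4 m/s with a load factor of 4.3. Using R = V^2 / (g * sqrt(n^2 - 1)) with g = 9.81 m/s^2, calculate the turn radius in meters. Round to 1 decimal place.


Step 1: V^2 = 233.4^2 = 54475.56
Step 2: n^2 - 1 = 4.3^2 - 1 = 17.49
Step 3: sqrt(17.49) = 4.182105
Step 4: R = 54475.56 / (9.81 * 4.182105) = 1327.8 m

1327.8


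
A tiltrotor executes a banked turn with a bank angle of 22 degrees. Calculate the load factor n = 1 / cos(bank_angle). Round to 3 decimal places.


Step 1: Convert 22 degrees to radians = 0.383972
Step 2: cos(22 deg) = 0.927184
Step 3: n = 1 / 0.927184 = 1.079

1.079


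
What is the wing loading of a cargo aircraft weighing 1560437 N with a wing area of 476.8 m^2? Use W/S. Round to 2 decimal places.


Step 1: Wing loading = W / S = 1560437 / 476.8
Step 2: Wing loading = 3272.73 N/m^2

3272.73


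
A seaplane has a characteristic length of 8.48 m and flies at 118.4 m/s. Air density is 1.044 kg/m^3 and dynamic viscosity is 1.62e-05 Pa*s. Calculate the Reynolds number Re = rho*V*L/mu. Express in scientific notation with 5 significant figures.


Step 1: Numerator = rho * V * L = 1.044 * 118.4 * 8.48 = 1048.209408
Step 2: Re = 1048.209408 / 1.62e-05
Step 3: Re = 6.4704e+07

6.4704e+07


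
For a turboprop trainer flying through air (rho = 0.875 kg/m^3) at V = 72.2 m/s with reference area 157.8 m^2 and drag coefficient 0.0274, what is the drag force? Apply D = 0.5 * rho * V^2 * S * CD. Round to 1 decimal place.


Step 1: Dynamic pressure q = 0.5 * 0.875 * 72.2^2 = 2280.6175 Pa
Step 2: Drag D = q * S * CD = 2280.6175 * 157.8 * 0.0274
Step 3: D = 9860.8 N

9860.8


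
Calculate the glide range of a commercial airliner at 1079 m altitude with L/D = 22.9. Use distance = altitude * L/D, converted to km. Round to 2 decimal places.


Step 1: Glide distance = altitude * L/D = 1079 * 22.9 = 24709.1 m
Step 2: Convert to km: 24709.1 / 1000 = 24.71 km

24.71


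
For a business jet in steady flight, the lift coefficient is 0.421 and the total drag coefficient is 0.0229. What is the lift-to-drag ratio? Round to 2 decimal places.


Step 1: L/D = CL / CD = 0.421 / 0.0229
Step 2: L/D = 18.38

18.38


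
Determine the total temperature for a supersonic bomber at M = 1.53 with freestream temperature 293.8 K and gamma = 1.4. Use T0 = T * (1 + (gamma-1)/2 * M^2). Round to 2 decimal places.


Step 1: (gamma-1)/2 = 0.2
Step 2: M^2 = 2.3409
Step 3: 1 + 0.2 * 2.3409 = 1.46818
Step 4: T0 = 293.8 * 1.46818 = 431.35 K

431.35


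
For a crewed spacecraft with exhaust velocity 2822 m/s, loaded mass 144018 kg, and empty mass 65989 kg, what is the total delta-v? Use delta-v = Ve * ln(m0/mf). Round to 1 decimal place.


Step 1: Mass ratio m0/mf = 144018 / 65989 = 2.182455
Step 2: ln(2.182455) = 0.78045
Step 3: delta-v = 2822 * 0.78045 = 2202.4 m/s

2202.4


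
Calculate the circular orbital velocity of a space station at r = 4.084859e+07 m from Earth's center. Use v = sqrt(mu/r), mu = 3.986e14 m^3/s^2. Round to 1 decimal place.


Step 1: mu / r = 3.986e14 / 4.084859e+07 = 9757986.7506
Step 2: v = sqrt(9757986.7506) = 3123.8 m/s

3123.8


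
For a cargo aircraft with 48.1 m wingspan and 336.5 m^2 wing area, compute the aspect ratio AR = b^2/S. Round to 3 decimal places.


Step 1: b^2 = 48.1^2 = 2313.61
Step 2: AR = 2313.61 / 336.5 = 6.876

6.876


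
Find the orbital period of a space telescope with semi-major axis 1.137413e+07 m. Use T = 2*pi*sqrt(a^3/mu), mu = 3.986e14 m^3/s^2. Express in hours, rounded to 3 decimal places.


Step 1: a^3 / mu = 1.471481e+21 / 3.986e14 = 3.691622e+06
Step 2: sqrt(3.691622e+06) = 1921.3595 s
Step 3: T = 2*pi * 1921.3595 = 12072.26 s
Step 4: T in hours = 12072.26 / 3600 = 3.353 hours

3.353


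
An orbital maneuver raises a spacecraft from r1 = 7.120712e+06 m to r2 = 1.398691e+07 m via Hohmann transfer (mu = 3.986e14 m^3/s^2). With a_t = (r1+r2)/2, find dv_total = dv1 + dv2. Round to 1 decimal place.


Step 1: Transfer semi-major axis a_t = (7.120712e+06 + 1.398691e+07) / 2 = 1.055381e+07 m
Step 2: v1 (circular at r1) = sqrt(mu/r1) = 7481.81 m/s
Step 3: v_t1 = sqrt(mu*(2/r1 - 1/a_t)) = 8613.17 m/s
Step 4: dv1 = |8613.17 - 7481.81| = 1131.36 m/s
Step 5: v2 (circular at r2) = 5338.36 m/s, v_t2 = 4384.95 m/s
Step 6: dv2 = |5338.36 - 4384.95| = 953.41 m/s
Step 7: Total delta-v = 1131.36 + 953.41 = 2084.8 m/s

2084.8


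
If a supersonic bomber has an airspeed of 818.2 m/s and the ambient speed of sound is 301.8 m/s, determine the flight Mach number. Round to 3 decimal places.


Step 1: M = V / a = 818.2 / 301.8
Step 2: M = 2.711

2.711


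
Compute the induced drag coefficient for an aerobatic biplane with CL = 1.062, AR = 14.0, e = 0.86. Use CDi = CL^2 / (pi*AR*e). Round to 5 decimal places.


Step 1: CL^2 = 1.062^2 = 1.127844
Step 2: pi * AR * e = 3.14159 * 14.0 * 0.86 = 37.824776
Step 3: CDi = 1.127844 / 37.824776 = 0.02982

0.02982


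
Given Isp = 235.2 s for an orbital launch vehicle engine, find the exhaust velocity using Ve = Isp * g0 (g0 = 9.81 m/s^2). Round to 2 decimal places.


Step 1: Ve = Isp * g0 = 235.2 * 9.81
Step 2: Ve = 2307.31 m/s

2307.31


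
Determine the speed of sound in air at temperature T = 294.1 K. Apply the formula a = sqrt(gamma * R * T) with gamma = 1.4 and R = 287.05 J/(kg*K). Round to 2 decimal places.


Step 1: gamma * R * T = 1.4 * 287.05 * 294.1 = 118189.967
Step 2: a = sqrt(118189.967) = 343.79 m/s

343.79


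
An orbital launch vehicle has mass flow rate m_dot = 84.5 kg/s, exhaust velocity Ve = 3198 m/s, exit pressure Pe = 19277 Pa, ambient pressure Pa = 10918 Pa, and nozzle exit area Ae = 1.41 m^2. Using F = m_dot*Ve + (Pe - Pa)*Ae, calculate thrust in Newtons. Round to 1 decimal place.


Step 1: Momentum thrust = m_dot * Ve = 84.5 * 3198 = 270231.0 N
Step 2: Pressure thrust = (Pe - Pa) * Ae = (19277 - 10918) * 1.41 = 11786.19 N
Step 3: Total thrust F = 270231.0 + 11786.19 = 282017.2 N

282017.2


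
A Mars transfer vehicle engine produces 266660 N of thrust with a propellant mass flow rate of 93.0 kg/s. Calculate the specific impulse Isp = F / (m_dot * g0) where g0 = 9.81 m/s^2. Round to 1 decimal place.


Step 1: m_dot * g0 = 93.0 * 9.81 = 912.33
Step 2: Isp = 266660 / 912.33 = 292.3 s

292.3


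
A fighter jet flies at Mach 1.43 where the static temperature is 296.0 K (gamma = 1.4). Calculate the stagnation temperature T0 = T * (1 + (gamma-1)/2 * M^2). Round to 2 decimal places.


Step 1: (gamma-1)/2 = 0.2
Step 2: M^2 = 2.0449
Step 3: 1 + 0.2 * 2.0449 = 1.40898
Step 4: T0 = 296.0 * 1.40898 = 417.06 K

417.06


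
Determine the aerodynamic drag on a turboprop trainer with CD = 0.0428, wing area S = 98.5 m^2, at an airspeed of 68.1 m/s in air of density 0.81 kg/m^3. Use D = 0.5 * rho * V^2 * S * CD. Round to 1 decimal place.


Step 1: Dynamic pressure q = 0.5 * 0.81 * 68.1^2 = 1878.2321 Pa
Step 2: Drag D = q * S * CD = 1878.2321 * 98.5 * 0.0428
Step 3: D = 7918.3 N

7918.3


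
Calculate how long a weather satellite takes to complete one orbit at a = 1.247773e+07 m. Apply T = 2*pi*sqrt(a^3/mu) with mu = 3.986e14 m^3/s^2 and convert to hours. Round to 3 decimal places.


Step 1: a^3 / mu = 1.942705e+21 / 3.986e14 = 4.873820e+06
Step 2: sqrt(4.873820e+06) = 2207.6729 s
Step 3: T = 2*pi * 2207.6729 = 13871.22 s
Step 4: T in hours = 13871.22 / 3600 = 3.853 hours

3.853


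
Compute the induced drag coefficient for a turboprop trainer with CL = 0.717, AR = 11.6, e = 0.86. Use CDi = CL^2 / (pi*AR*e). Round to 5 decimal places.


Step 1: CL^2 = 0.717^2 = 0.514089
Step 2: pi * AR * e = 3.14159 * 11.6 * 0.86 = 31.340528
Step 3: CDi = 0.514089 / 31.340528 = 0.01640

0.01640


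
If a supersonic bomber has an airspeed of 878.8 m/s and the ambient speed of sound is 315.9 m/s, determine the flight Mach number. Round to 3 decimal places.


Step 1: M = V / a = 878.8 / 315.9
Step 2: M = 2.782

2.782


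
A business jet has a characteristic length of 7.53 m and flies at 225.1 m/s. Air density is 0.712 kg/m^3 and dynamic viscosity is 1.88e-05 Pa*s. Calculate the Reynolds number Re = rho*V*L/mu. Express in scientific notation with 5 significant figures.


Step 1: Numerator = rho * V * L = 0.712 * 225.1 * 7.53 = 1206.842136
Step 2: Re = 1206.842136 / 1.88e-05
Step 3: Re = 6.4194e+07

6.4194e+07


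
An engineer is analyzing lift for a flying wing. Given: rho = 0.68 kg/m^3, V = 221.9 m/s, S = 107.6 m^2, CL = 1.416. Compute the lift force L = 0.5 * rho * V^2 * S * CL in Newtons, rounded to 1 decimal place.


Step 1: Calculate dynamic pressure q = 0.5 * 0.68 * 221.9^2 = 0.5 * 0.68 * 49239.61 = 16741.4674 Pa
Step 2: Multiply by wing area and lift coefficient: L = 16741.4674 * 107.6 * 1.416
Step 3: L = 1801381.8922 * 1.416 = 2550756.8 N

2550756.8


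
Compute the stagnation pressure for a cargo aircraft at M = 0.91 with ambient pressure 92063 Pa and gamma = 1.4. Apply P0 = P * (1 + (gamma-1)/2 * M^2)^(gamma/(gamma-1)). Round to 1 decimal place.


Step 1: (gamma-1)/2 * M^2 = 0.2 * 0.8281 = 0.16562
Step 2: 1 + 0.16562 = 1.16562
Step 3: Exponent gamma/(gamma-1) = 3.5
Step 4: P0 = 92063 * 1.16562^3.5 = 157410.8 Pa

157410.8


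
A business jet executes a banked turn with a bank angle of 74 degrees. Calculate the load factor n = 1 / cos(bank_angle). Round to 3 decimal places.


Step 1: Convert 74 degrees to radians = 1.291544
Step 2: cos(74 deg) = 0.275637
Step 3: n = 1 / 0.275637 = 3.628

3.628


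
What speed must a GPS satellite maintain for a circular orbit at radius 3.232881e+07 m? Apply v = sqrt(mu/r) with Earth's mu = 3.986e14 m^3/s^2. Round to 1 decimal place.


Step 1: mu / r = 3.986e14 / 3.232881e+07 = 12329559.9188
Step 2: v = sqrt(12329559.9188) = 3511.3 m/s

3511.3


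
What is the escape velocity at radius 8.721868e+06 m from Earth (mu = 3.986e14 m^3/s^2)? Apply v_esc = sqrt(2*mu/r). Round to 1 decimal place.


Step 1: 2*mu/r = 2 * 3.986e14 / 8.721868e+06 = 91402438.1016
Step 2: v_esc = sqrt(91402438.1016) = 9560.5 m/s

9560.5


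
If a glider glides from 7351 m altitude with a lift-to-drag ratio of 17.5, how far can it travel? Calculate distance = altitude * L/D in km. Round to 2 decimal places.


Step 1: Glide distance = altitude * L/D = 7351 * 17.5 = 128642.5 m
Step 2: Convert to km: 128642.5 / 1000 = 128.64 km

128.64


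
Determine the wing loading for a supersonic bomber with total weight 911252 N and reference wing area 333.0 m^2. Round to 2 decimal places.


Step 1: Wing loading = W / S = 911252 / 333.0
Step 2: Wing loading = 2736.49 N/m^2

2736.49


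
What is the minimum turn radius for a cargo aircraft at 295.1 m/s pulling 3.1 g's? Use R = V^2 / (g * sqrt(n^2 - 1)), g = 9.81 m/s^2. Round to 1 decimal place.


Step 1: V^2 = 295.1^2 = 87084.01
Step 2: n^2 - 1 = 3.1^2 - 1 = 8.61
Step 3: sqrt(8.61) = 2.93428
Step 4: R = 87084.01 / (9.81 * 2.93428) = 3025.3 m

3025.3


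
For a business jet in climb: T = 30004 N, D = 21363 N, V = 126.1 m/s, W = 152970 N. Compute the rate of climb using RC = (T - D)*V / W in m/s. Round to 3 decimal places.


Step 1: Excess thrust = T - D = 30004 - 21363 = 8641 N
Step 2: Excess power = 8641 * 126.1 = 1089630.1 W
Step 3: RC = 1089630.1 / 152970 = 7.123 m/s

7.123


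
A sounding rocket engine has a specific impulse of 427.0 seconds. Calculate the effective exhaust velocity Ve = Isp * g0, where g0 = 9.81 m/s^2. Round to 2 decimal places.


Step 1: Ve = Isp * g0 = 427.0 * 9.81
Step 2: Ve = 4188.87 m/s

4188.87


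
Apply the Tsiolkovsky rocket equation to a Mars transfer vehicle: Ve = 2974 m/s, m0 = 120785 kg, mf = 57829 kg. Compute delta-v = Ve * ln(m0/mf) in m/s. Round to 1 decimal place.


Step 1: Mass ratio m0/mf = 120785 / 57829 = 2.088658
Step 2: ln(2.088658) = 0.736522
Step 3: delta-v = 2974 * 0.736522 = 2190.4 m/s

2190.4


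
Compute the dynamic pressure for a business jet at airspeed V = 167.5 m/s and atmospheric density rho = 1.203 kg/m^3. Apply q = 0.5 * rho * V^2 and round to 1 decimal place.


Step 1: V^2 = 167.5^2 = 28056.25
Step 2: q = 0.5 * 1.203 * 28056.25
Step 3: q = 16875.8 Pa

16875.8


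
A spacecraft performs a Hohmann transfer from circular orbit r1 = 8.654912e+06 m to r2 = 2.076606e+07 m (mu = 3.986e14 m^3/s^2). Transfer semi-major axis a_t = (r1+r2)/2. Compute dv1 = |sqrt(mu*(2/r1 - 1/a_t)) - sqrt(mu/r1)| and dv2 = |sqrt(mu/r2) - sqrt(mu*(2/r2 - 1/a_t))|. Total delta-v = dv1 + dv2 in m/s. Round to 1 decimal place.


Step 1: Transfer semi-major axis a_t = (8.654912e+06 + 2.076606e+07) / 2 = 1.471049e+07 m
Step 2: v1 (circular at r1) = sqrt(mu/r1) = 6786.37 m/s
Step 3: v_t1 = sqrt(mu*(2/r1 - 1/a_t)) = 8063.08 m/s
Step 4: dv1 = |8063.08 - 6786.37| = 1276.71 m/s
Step 5: v2 (circular at r2) = 4381.19 m/s, v_t2 = 3360.54 m/s
Step 6: dv2 = |4381.19 - 3360.54| = 1020.64 m/s
Step 7: Total delta-v = 1276.71 + 1020.64 = 2297.4 m/s

2297.4


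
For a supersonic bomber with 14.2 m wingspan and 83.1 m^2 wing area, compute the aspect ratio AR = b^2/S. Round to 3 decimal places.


Step 1: b^2 = 14.2^2 = 201.64
Step 2: AR = 201.64 / 83.1 = 2.426

2.426


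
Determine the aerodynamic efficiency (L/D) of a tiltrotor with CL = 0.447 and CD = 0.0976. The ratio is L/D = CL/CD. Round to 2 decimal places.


Step 1: L/D = CL / CD = 0.447 / 0.0976
Step 2: L/D = 4.58

4.58


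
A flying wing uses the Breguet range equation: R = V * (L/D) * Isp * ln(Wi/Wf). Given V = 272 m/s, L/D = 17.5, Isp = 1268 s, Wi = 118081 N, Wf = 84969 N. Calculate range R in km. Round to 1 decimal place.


Step 1: Coefficient = V * (L/D) * Isp = 272 * 17.5 * 1268 = 6035680.0 m
Step 2: Wi/Wf = 118081 / 84969 = 1.389695
Step 3: ln(1.389695) = 0.329084
Step 4: R = 6035680.0 * 0.329084 = 1986247.8 m = 1986.2 km

1986.2


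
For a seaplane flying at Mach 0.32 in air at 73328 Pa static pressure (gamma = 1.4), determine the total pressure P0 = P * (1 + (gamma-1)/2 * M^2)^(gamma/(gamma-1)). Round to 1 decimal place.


Step 1: (gamma-1)/2 * M^2 = 0.2 * 0.1024 = 0.02048
Step 2: 1 + 0.02048 = 1.02048
Step 3: Exponent gamma/(gamma-1) = 3.5
Step 4: P0 = 73328 * 1.02048^3.5 = 78720.1 Pa

78720.1


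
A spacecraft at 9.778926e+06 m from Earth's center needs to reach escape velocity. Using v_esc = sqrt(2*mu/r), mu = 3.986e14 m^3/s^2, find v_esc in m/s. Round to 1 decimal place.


Step 1: 2*mu/r = 2 * 3.986e14 / 9.778926e+06 = 81522244.8764
Step 2: v_esc = sqrt(81522244.8764) = 9029.0 m/s

9029.0


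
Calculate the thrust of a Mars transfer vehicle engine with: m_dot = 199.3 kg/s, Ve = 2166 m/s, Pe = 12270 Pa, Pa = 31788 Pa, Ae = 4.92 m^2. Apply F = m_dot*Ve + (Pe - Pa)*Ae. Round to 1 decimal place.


Step 1: Momentum thrust = m_dot * Ve = 199.3 * 2166 = 431683.8 N
Step 2: Pressure thrust = (Pe - Pa) * Ae = (12270 - 31788) * 4.92 = -96028.56 N
Step 3: Total thrust F = 431683.8 + -96028.56 = 335655.2 N

335655.2


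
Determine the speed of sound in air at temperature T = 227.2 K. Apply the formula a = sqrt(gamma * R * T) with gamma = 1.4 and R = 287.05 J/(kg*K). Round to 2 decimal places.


Step 1: gamma * R * T = 1.4 * 287.05 * 227.2 = 91304.864
Step 2: a = sqrt(91304.864) = 302.17 m/s

302.17


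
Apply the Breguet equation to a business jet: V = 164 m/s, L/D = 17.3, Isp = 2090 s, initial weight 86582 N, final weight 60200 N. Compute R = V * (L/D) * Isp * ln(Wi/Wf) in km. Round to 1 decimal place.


Step 1: Coefficient = V * (L/D) * Isp = 164 * 17.3 * 2090 = 5929748.0 m
Step 2: Wi/Wf = 86582 / 60200 = 1.438239
Step 3: ln(1.438239) = 0.36342
Step 4: R = 5929748.0 * 0.36342 = 2154986.6 m = 2155.0 km

2155.0


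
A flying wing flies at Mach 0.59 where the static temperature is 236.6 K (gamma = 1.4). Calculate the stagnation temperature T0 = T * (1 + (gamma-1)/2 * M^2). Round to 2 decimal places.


Step 1: (gamma-1)/2 = 0.2
Step 2: M^2 = 0.3481
Step 3: 1 + 0.2 * 0.3481 = 1.06962
Step 4: T0 = 236.6 * 1.06962 = 253.07 K

253.07


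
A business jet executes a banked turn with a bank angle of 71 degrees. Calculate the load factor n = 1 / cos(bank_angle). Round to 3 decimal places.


Step 1: Convert 71 degrees to radians = 1.239184
Step 2: cos(71 deg) = 0.325568
Step 3: n = 1 / 0.325568 = 3.072

3.072


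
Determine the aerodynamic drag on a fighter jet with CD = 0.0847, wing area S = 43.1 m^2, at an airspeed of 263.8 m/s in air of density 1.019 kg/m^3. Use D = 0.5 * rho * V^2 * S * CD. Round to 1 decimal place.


Step 1: Dynamic pressure q = 0.5 * 1.019 * 263.8^2 = 35456.3292 Pa
Step 2: Drag D = q * S * CD = 35456.3292 * 43.1 * 0.0847
Step 3: D = 129435.8 N

129435.8


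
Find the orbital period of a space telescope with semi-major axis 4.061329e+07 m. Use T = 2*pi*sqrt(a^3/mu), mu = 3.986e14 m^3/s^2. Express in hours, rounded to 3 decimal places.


Step 1: a^3 / mu = 6.698916e+22 / 3.986e14 = 1.680611e+08
Step 2: sqrt(1.680611e+08) = 12963.8385 s
Step 3: T = 2*pi * 12963.8385 = 81454.2 s
Step 4: T in hours = 81454.2 / 3600 = 22.626 hours

22.626


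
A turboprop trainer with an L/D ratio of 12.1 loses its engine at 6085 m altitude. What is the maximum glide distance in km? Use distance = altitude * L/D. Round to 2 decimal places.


Step 1: Glide distance = altitude * L/D = 6085 * 12.1 = 73628.5 m
Step 2: Convert to km: 73628.5 / 1000 = 73.63 km

73.63


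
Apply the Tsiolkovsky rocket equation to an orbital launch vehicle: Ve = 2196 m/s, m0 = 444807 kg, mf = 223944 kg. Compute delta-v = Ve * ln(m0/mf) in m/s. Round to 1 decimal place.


Step 1: Mass ratio m0/mf = 444807 / 223944 = 1.986242
Step 2: ln(1.986242) = 0.686244
Step 3: delta-v = 2196 * 0.686244 = 1507.0 m/s

1507.0


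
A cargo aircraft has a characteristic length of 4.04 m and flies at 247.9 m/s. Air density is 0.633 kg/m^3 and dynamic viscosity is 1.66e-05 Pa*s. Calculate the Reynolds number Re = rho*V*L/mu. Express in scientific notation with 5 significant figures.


Step 1: Numerator = rho * V * L = 0.633 * 247.9 * 4.04 = 633.959628
Step 2: Re = 633.959628 / 1.66e-05
Step 3: Re = 3.8190e+07

3.8190e+07


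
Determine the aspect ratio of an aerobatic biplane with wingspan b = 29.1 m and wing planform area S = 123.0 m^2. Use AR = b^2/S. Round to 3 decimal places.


Step 1: b^2 = 29.1^2 = 846.81
Step 2: AR = 846.81 / 123.0 = 6.885

6.885


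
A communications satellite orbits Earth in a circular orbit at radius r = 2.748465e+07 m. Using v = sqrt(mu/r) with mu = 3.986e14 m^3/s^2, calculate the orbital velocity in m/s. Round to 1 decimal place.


Step 1: mu / r = 3.986e14 / 2.748465e+07 = 14502640.5648
Step 2: v = sqrt(14502640.5648) = 3808.2 m/s

3808.2


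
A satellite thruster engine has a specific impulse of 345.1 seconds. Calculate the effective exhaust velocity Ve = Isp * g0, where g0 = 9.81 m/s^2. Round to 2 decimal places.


Step 1: Ve = Isp * g0 = 345.1 * 9.81
Step 2: Ve = 3385.43 m/s

3385.43


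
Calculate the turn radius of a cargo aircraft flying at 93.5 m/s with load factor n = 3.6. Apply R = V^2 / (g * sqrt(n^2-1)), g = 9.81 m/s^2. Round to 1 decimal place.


Step 1: V^2 = 93.5^2 = 8742.25
Step 2: n^2 - 1 = 3.6^2 - 1 = 11.96
Step 3: sqrt(11.96) = 3.458323
Step 4: R = 8742.25 / (9.81 * 3.458323) = 257.7 m

257.7


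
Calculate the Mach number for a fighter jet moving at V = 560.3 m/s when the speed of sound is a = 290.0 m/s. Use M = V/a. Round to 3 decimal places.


Step 1: M = V / a = 560.3 / 290.0
Step 2: M = 1.932

1.932


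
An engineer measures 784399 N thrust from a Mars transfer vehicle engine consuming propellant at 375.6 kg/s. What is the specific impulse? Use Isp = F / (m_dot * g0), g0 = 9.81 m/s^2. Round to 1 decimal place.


Step 1: m_dot * g0 = 375.6 * 9.81 = 3684.64
Step 2: Isp = 784399 / 3684.64 = 212.9 s

212.9


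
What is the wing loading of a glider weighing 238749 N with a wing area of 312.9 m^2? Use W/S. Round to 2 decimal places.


Step 1: Wing loading = W / S = 238749 / 312.9
Step 2: Wing loading = 763.02 N/m^2

763.02


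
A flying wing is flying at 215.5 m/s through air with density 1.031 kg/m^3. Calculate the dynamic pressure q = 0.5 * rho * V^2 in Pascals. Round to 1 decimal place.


Step 1: V^2 = 215.5^2 = 46440.25
Step 2: q = 0.5 * 1.031 * 46440.25
Step 3: q = 23939.9 Pa

23939.9


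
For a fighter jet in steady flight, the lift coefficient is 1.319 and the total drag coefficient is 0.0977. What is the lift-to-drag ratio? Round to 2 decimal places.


Step 1: L/D = CL / CD = 1.319 / 0.0977
Step 2: L/D = 13.50

13.50


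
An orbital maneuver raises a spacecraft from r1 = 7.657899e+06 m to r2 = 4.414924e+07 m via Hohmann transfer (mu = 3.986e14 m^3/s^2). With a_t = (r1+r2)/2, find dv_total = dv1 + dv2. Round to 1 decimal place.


Step 1: Transfer semi-major axis a_t = (7.657899e+06 + 4.414924e+07) / 2 = 2.590357e+07 m
Step 2: v1 (circular at r1) = sqrt(mu/r1) = 7214.63 m/s
Step 3: v_t1 = sqrt(mu*(2/r1 - 1/a_t)) = 9418.8 m/s
Step 4: dv1 = |9418.8 - 7214.63| = 2204.18 m/s
Step 5: v2 (circular at r2) = 3004.74 m/s, v_t2 = 1633.74 m/s
Step 6: dv2 = |3004.74 - 1633.74| = 1371.0 m/s
Step 7: Total delta-v = 2204.18 + 1371.0 = 3575.2 m/s

3575.2


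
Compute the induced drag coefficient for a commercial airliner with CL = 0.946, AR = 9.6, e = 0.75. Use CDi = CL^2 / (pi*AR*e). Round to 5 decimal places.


Step 1: CL^2 = 0.946^2 = 0.894916
Step 2: pi * AR * e = 3.14159 * 9.6 * 0.75 = 22.619467
Step 3: CDi = 0.894916 / 22.619467 = 0.03956

0.03956


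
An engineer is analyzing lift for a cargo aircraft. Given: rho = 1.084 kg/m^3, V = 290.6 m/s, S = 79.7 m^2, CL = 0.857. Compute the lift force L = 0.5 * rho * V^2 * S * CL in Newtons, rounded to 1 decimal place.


Step 1: Calculate dynamic pressure q = 0.5 * 1.084 * 290.6^2 = 0.5 * 1.084 * 84448.36 = 45771.0111 Pa
Step 2: Multiply by wing area and lift coefficient: L = 45771.0111 * 79.7 * 0.857
Step 3: L = 3647949.5863 * 0.857 = 3126292.8 N

3126292.8


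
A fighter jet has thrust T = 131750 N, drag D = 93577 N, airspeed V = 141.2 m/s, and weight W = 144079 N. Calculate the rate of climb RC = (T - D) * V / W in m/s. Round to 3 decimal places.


Step 1: Excess thrust = T - D = 131750 - 93577 = 38173 N
Step 2: Excess power = 38173 * 141.2 = 5390027.6 W
Step 3: RC = 5390027.6 / 144079 = 37.410 m/s

37.410


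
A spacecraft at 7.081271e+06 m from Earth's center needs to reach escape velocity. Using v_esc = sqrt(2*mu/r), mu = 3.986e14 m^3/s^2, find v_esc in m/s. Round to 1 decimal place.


Step 1: 2*mu/r = 2 * 3.986e14 / 7.081271e+06 = 112578659.9609
Step 2: v_esc = sqrt(112578659.9609) = 10610.3 m/s

10610.3


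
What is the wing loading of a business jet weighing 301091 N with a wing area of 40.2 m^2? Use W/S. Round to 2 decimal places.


Step 1: Wing loading = W / S = 301091 / 40.2
Step 2: Wing loading = 7489.83 N/m^2

7489.83


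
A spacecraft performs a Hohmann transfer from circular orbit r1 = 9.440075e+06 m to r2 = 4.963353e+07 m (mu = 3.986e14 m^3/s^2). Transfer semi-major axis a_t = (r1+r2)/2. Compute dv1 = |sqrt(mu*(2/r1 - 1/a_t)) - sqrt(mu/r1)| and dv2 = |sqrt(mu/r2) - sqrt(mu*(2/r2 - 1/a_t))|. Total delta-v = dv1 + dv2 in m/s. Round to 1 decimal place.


Step 1: Transfer semi-major axis a_t = (9.440075e+06 + 4.963353e+07) / 2 = 2.953680e+07 m
Step 2: v1 (circular at r1) = sqrt(mu/r1) = 6498.02 m/s
Step 3: v_t1 = sqrt(mu*(2/r1 - 1/a_t)) = 8423.39 m/s
Step 4: dv1 = |8423.39 - 6498.02| = 1925.37 m/s
Step 5: v2 (circular at r2) = 2833.88 m/s, v_t2 = 1602.09 m/s
Step 6: dv2 = |2833.88 - 1602.09| = 1231.79 m/s
Step 7: Total delta-v = 1925.37 + 1231.79 = 3157.2 m/s

3157.2


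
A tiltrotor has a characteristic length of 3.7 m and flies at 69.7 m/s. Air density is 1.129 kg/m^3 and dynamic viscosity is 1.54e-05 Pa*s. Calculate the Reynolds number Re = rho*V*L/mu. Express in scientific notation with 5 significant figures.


Step 1: Numerator = rho * V * L = 1.129 * 69.7 * 3.7 = 291.15781
Step 2: Re = 291.15781 / 1.54e-05
Step 3: Re = 1.8906e+07

1.8906e+07


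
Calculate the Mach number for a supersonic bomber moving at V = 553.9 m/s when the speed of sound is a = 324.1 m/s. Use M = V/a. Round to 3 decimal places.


Step 1: M = V / a = 553.9 / 324.1
Step 2: M = 1.709

1.709


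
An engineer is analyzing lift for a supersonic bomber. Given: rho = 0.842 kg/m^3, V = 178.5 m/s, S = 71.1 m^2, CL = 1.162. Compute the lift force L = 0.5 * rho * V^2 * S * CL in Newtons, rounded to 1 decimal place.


Step 1: Calculate dynamic pressure q = 0.5 * 0.842 * 178.5^2 = 0.5 * 0.842 * 31862.25 = 13414.0072 Pa
Step 2: Multiply by wing area and lift coefficient: L = 13414.0072 * 71.1 * 1.162
Step 3: L = 953735.9155 * 1.162 = 1108241.1 N

1108241.1


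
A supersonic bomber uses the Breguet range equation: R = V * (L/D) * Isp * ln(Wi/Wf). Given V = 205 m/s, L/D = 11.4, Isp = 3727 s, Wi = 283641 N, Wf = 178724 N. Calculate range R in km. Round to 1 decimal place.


Step 1: Coefficient = V * (L/D) * Isp = 205 * 11.4 * 3727 = 8709999.0 m
Step 2: Wi/Wf = 283641 / 178724 = 1.587034
Step 3: ln(1.587034) = 0.461867
Step 4: R = 8709999.0 * 0.461867 = 4022858.0 m = 4022.9 km

4022.9


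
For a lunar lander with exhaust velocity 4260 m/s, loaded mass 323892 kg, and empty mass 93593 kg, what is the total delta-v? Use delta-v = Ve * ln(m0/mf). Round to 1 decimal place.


Step 1: Mass ratio m0/mf = 323892 / 93593 = 3.460643
Step 2: ln(3.460643) = 1.241455
Step 3: delta-v = 4260 * 1.241455 = 5288.6 m/s

5288.6


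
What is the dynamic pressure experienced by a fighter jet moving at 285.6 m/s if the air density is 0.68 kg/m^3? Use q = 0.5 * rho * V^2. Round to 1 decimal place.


Step 1: V^2 = 285.6^2 = 81567.36
Step 2: q = 0.5 * 0.68 * 81567.36
Step 3: q = 27732.9 Pa

27732.9


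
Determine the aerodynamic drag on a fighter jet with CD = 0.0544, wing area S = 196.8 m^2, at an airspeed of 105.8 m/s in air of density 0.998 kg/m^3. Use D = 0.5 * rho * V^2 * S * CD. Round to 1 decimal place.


Step 1: Dynamic pressure q = 0.5 * 0.998 * 105.8^2 = 5585.6264 Pa
Step 2: Drag D = q * S * CD = 5585.6264 * 196.8 * 0.0544
Step 3: D = 59799.3 N

59799.3


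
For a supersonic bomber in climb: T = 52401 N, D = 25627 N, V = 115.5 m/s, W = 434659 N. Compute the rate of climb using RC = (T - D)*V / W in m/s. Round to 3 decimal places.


Step 1: Excess thrust = T - D = 52401 - 25627 = 26774 N
Step 2: Excess power = 26774 * 115.5 = 3092397.0 W
Step 3: RC = 3092397.0 / 434659 = 7.115 m/s

7.115


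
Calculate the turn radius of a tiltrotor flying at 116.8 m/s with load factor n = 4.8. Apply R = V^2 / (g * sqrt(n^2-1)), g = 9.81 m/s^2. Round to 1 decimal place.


Step 1: V^2 = 116.8^2 = 13642.24
Step 2: n^2 - 1 = 4.8^2 - 1 = 22.04
Step 3: sqrt(22.04) = 4.694678
Step 4: R = 13642.24 / (9.81 * 4.694678) = 296.2 m

296.2


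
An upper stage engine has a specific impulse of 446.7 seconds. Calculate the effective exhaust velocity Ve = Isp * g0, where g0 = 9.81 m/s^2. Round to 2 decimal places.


Step 1: Ve = Isp * g0 = 446.7 * 9.81
Step 2: Ve = 4382.13 m/s

4382.13


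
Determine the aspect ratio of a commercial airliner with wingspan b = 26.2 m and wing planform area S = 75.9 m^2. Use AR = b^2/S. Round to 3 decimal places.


Step 1: b^2 = 26.2^2 = 686.44
Step 2: AR = 686.44 / 75.9 = 9.044

9.044


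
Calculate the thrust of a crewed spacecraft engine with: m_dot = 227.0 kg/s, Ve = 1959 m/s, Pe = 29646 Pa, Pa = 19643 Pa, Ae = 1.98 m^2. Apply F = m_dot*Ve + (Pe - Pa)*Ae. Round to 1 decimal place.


Step 1: Momentum thrust = m_dot * Ve = 227.0 * 1959 = 444693.0 N
Step 2: Pressure thrust = (Pe - Pa) * Ae = (29646 - 19643) * 1.98 = 19805.94 N
Step 3: Total thrust F = 444693.0 + 19805.94 = 464498.9 N

464498.9


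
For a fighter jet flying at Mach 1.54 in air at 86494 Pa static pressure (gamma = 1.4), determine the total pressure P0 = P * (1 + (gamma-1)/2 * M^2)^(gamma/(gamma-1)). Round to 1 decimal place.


Step 1: (gamma-1)/2 * M^2 = 0.2 * 2.3716 = 0.47432
Step 2: 1 + 0.47432 = 1.47432
Step 3: Exponent gamma/(gamma-1) = 3.5
Step 4: P0 = 86494 * 1.47432^3.5 = 336555.8 Pa

336555.8


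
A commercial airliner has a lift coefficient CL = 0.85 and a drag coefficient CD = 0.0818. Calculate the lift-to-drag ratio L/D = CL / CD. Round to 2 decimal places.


Step 1: L/D = CL / CD = 0.85 / 0.0818
Step 2: L/D = 10.39

10.39


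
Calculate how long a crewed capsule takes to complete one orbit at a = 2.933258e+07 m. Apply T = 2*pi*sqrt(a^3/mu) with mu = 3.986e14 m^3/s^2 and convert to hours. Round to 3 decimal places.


Step 1: a^3 / mu = 2.523776e+22 / 3.986e14 = 6.331600e+07
Step 2: sqrt(6.331600e+07) = 7957.1354 s
Step 3: T = 2*pi * 7957.1354 = 49996.16 s
Step 4: T in hours = 49996.16 / 3600 = 13.888 hours

13.888


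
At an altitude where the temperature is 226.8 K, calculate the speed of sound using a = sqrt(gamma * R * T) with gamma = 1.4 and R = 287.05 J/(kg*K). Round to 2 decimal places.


Step 1: gamma * R * T = 1.4 * 287.05 * 226.8 = 91144.116
Step 2: a = sqrt(91144.116) = 301.90 m/s

301.90
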